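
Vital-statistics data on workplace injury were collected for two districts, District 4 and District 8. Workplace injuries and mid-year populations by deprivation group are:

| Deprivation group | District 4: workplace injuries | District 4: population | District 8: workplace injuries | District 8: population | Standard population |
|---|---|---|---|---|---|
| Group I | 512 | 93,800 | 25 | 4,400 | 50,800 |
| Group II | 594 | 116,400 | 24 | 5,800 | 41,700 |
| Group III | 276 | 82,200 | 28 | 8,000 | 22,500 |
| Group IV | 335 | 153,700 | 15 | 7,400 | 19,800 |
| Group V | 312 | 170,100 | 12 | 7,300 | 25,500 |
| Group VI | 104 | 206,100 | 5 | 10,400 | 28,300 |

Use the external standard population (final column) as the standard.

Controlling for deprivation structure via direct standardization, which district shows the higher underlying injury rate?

District 4

Deprivation-specific rates per 10,000 for District 4: 54.58, 51.03, 33.58, 21.80, 18.34, 5.05.
For District 8: 56.82, 41.38, 35.00, 20.27, 16.44, 4.81.
Standard total = 188,600; weights = 0.2694, 0.2211, 0.1193, 0.1050, 0.1352, 0.1501.
District 4: 0.2694×54.58 + 0.2211×51.03 + 0.1193×33.58 + 0.1050×21.80 + 0.1352×18.34 + 0.1501×5.05 = 35.5166 per 10,000.
District 8: 0.2694×56.82 + 0.2211×41.38 + 0.1193×35.00 + 0.1050×20.27 + 0.1352×16.44 + 0.1501×4.81 = 33.7008 per 10,000.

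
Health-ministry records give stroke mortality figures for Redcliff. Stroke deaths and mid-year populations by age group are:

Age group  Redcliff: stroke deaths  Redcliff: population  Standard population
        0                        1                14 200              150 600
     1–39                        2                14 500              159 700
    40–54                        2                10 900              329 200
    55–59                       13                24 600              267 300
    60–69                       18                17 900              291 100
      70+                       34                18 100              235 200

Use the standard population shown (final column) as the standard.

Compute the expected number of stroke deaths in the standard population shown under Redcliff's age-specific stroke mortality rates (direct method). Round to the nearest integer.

Age-specific rates per 100 000 for Redcliff: 7.04, 13.79, 18.35, 52.85, 100.56, 187.85.
Expected stroke deaths = Σ (standard pop × age-specific rate ÷ 100 000)
= 150 600×7.04/100 000 + 159 700×13.79/100 000 + 329 200×18.35/100 000 + 267 300×52.85/100 000 + 291 100×100.56/100 000 + 235 200×187.85/100 000
= 10.61 + 22.03 + 60.40 + 141.26 + 292.73 + 441.81 = 968.83.

969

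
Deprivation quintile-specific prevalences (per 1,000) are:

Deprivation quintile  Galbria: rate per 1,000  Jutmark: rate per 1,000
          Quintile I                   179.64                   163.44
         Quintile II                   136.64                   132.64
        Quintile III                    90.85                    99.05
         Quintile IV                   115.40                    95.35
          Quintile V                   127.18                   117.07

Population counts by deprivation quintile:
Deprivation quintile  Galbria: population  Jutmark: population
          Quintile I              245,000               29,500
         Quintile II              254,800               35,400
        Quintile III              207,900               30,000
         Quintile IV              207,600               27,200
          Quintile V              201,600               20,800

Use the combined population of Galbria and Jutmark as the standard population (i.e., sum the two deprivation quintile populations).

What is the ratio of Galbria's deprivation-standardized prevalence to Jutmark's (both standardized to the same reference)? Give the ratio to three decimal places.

1.068

Combined standard total = 1,259,800; weights = 0.2179, 0.2304, 0.1888, 0.1864, 0.1765.
Galbria: 0.2179×179.64 + 0.2304×136.64 + 0.1888×90.85 + 0.1864×115.40 + 0.1765×127.18 = 131.7337 per 1,000.
Jutmark: 0.2179×163.44 + 0.2304×132.64 + 0.1888×99.05 + 0.1864×95.35 + 0.1765×117.07 = 123.3092 per 1,000.
Ratio = 131.7337 ÷ 123.3092 = 1.06832.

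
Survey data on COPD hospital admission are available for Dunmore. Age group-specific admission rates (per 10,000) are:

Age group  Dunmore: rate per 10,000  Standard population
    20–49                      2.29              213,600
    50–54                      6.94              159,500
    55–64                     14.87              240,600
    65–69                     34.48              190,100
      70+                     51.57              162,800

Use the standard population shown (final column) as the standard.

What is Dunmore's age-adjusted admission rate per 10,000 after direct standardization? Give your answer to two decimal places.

20.82

Standard total = 966,600; weights = 0.2210, 0.1650, 0.2489, 0.1967, 0.1684.
Standardized rate: 0.2210×2.29 + 0.1650×6.94 + 0.2489×14.87 + 0.1967×34.48 + 0.1684×51.57 = 20.8194 per 10,000.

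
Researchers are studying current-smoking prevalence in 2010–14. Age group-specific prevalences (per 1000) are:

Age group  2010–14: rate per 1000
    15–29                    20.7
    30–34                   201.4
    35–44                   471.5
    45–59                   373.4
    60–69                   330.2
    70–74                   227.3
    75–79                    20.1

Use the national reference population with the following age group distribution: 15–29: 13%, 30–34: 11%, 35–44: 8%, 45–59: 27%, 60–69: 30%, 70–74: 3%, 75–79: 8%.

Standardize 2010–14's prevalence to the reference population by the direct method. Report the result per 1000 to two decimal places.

270.87

Standard weights: 0.13, 0.11, 0.08, 0.27, 0.30, 0.03, 0.08.
Standardized rate: 0.1300×20.7 + 0.1100×201.4 + 0.0800×471.5 + 0.2700×373.4 + 0.3000×330.2 + 0.0300×227.3 + 0.0800×20.1 = 270.8700 per 1000.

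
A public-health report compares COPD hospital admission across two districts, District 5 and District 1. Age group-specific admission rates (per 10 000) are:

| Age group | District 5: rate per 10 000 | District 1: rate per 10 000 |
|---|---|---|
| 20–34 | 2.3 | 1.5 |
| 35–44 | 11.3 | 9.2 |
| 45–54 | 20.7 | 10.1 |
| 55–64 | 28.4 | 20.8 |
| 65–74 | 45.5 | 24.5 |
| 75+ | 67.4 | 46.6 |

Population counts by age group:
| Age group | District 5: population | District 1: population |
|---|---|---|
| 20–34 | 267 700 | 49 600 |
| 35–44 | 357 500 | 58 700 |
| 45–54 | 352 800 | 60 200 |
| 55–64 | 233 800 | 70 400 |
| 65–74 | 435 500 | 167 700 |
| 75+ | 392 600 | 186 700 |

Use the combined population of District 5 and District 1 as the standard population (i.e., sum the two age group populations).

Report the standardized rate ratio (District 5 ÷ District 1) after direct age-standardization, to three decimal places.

1.575

Combined standard total = 2 633 200; weights = 0.1205, 0.1581, 0.1568, 0.1155, 0.2291, 0.2200.
District 5: 0.1205×2.3 + 0.1581×11.3 + 0.1568×20.7 + 0.1155×28.4 + 0.2291×45.5 + 0.2200×67.4 = 33.8416 per 10 000.
District 1: 0.1205×1.5 + 0.1581×9.2 + 0.1568×10.1 + 0.1155×20.8 + 0.2291×24.5 + 0.2200×46.6 = 21.4862 per 10 000.
Ratio = 33.8416 ÷ 21.4862 = 1.57504.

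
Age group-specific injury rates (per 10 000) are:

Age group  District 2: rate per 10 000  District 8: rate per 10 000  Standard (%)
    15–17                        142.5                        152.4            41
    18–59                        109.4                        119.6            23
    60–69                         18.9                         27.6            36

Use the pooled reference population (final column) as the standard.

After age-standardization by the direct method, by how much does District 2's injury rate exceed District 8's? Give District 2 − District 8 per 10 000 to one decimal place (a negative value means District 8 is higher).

Standard weights: 0.41, 0.23, 0.36.
District 2: 0.4100×142.5 + 0.2300×109.4 + 0.3600×18.9 = 90.3910 per 10 000.
District 8: 0.4100×152.4 + 0.2300×119.6 + 0.3600×27.6 = 99.9280 per 10 000.
Difference = 90.3910 − 99.9280 = -9.5370.

-9.5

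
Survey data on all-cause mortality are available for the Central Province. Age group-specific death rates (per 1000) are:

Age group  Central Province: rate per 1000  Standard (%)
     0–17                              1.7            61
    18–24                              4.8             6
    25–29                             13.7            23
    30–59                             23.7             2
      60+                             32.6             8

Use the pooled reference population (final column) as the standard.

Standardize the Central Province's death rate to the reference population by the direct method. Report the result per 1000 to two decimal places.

Standard weights: 0.61, 0.06, 0.23, 0.02, 0.08.
Standardized rate: 0.6100×1.7 + 0.0600×4.8 + 0.2300×13.7 + 0.0200×23.7 + 0.0800×32.6 = 7.5580 per 1000.

7.56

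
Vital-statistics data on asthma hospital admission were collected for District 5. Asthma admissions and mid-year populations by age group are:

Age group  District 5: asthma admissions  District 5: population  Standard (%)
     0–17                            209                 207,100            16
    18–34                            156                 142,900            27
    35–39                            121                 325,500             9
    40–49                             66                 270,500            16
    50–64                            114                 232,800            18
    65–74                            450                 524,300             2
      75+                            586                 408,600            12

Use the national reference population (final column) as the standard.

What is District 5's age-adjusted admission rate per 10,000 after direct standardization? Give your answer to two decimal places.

8.06

Age-specific rates per 10,000 for District 5: 10.09, 10.92, 3.72, 2.44, 4.90, 8.58, 14.34.
Standard weights: 0.16, 0.27, 0.09, 0.16, 0.18, 0.02, 0.12.
Standardized rate: 0.1600×10.09 + 0.2700×10.92 + 0.0900×3.72 + 0.1600×2.44 + 0.1800×4.90 + 0.0200×8.58 + 0.1200×14.34 = 8.0612 per 10,000.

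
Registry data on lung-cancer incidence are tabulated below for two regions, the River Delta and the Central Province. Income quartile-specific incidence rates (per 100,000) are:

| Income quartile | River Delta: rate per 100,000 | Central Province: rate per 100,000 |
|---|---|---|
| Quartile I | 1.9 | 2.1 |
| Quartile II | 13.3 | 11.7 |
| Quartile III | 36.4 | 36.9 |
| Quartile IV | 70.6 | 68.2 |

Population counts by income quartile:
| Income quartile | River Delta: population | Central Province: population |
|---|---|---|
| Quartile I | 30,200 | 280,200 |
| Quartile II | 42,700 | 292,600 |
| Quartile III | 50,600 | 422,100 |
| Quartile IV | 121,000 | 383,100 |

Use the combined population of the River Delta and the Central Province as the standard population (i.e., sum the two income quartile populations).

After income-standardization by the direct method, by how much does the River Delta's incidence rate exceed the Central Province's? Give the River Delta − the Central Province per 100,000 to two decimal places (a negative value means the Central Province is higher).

0.89

Combined standard total = 1,622,500; weights = 0.1913, 0.2067, 0.2913, 0.3107.
The River Delta: 0.1913×1.9 + 0.2067×13.3 + 0.2913×36.4 + 0.3107×70.6 = 35.6518 per 100,000.
The Central Province: 0.1913×2.1 + 0.2067×11.7 + 0.2913×36.9 + 0.3107×68.2 = 34.7594 per 100,000.
Difference = 35.6518 − 34.7594 = 0.8924.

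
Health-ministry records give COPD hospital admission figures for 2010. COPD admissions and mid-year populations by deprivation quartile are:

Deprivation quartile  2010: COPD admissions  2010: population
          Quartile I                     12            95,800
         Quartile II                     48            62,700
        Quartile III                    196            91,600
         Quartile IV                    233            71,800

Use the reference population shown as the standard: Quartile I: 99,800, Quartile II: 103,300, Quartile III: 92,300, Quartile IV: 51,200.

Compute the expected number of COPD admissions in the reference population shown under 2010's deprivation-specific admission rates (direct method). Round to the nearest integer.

455

Deprivation-specific rates per 10,000 for 2010: 1.25, 7.66, 21.40, 32.45.
Expected COPD admissions = Σ (standard pop × deprivation-specific rate ÷ 10,000)
= 99,800×1.25/10,000 + 103,300×7.66/10,000 + 92,300×21.40/10,000 + 51,200×32.45/10,000
= 12.50 + 79.08 + 197.50 + 166.15 = 455.23.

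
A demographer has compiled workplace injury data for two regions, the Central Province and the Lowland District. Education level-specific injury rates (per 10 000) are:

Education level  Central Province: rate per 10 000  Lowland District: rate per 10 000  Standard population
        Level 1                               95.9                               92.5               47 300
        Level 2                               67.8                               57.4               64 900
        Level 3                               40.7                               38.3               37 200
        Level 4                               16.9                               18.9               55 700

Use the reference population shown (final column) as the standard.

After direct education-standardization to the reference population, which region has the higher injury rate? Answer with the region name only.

Central Province

Standard total = 205 100; weights = 0.2306, 0.3164, 0.1814, 0.2716.
The Central Province: 0.2306×95.9 + 0.3164×67.8 + 0.1814×40.7 + 0.2716×16.9 = 55.5420 per 10 000.
The Lowland District: 0.2306×92.5 + 0.3164×57.4 + 0.1814×38.3 + 0.2716×18.9 = 51.5748 per 10 000.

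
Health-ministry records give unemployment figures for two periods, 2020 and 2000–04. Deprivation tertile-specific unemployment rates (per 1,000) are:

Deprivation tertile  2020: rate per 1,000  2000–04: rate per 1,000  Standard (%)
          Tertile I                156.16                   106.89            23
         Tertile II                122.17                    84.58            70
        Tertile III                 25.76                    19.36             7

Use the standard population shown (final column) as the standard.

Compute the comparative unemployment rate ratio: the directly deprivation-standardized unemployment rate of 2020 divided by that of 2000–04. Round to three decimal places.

1.447

Standard weights: 0.23, 0.70, 0.07.
2020: 0.2300×156.16 + 0.7000×122.17 + 0.0700×25.76 = 123.2390 per 1,000.
2000–04: 0.2300×106.89 + 0.7000×84.58 + 0.0700×19.36 = 85.1459 per 1,000.
Ratio = 123.2390 ÷ 85.1459 = 1.44739.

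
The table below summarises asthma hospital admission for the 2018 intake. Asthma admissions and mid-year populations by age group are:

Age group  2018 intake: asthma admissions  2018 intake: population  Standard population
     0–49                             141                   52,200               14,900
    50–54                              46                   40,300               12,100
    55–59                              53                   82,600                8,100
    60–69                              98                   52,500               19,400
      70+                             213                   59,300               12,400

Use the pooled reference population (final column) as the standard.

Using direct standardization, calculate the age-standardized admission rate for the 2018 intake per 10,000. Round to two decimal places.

Age-specific rates per 10,000 for the 2018 intake: 27.01, 11.41, 6.42, 18.67, 35.92.
Standard total = 66,900; weights = 0.2227, 0.1809, 0.1211, 0.2900, 0.1854.
Standardized rate: 0.2227×27.01 + 0.1809×11.41 + 0.1211×6.42 + 0.2900×18.67 + 0.1854×35.92 = 20.9281 per 10,000.

20.93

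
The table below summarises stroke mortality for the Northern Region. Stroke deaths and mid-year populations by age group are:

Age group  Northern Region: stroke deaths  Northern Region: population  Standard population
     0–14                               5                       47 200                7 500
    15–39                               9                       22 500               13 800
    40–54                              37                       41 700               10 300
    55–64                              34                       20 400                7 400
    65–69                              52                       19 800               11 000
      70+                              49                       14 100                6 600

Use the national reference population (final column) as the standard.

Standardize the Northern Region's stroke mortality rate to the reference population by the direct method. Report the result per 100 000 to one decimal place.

Age-specific rates per 100 000 for the Northern Region: 10.59, 40.00, 88.73, 166.67, 262.63, 347.52.
Standard total = 56 600; weights = 0.1325, 0.2438, 0.1820, 0.1307, 0.1943, 0.1166.
Standardized rate: 0.1325×10.59 + 0.2438×40.00 + 0.1820×88.73 + 0.1307×166.67 + 0.1943×262.63 + 0.1166×347.52 = 140.6572 per 100 000.

140.7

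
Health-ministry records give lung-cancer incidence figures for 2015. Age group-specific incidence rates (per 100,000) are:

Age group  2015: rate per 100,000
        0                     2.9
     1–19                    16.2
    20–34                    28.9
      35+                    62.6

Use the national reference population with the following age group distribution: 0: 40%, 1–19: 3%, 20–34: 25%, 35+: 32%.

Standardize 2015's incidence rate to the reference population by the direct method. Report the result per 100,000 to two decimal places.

Standard weights: 0.40, 0.03, 0.25, 0.32.
Standardized rate: 0.4000×2.9 + 0.0300×16.2 + 0.2500×28.9 + 0.3200×62.6 = 28.9030 per 100,000.

28.90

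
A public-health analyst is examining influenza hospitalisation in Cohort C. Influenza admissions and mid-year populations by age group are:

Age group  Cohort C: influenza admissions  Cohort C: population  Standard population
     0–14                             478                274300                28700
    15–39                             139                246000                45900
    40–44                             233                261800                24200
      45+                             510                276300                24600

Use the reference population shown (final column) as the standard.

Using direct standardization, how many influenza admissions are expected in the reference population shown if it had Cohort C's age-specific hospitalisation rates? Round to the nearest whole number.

Age-specific rates per 100000 for Cohort C: 174.26, 56.50, 89.00, 184.58.
Expected influenza admissions = Σ (standard pop × age-specific rate ÷ 100000)
= 28700×174.26/100000 + 45900×56.50/100000 + 24200×89.00/100000 + 24600×184.58/100000
= 50.01 + 25.94 + 21.54 + 45.41 = 142.89.

143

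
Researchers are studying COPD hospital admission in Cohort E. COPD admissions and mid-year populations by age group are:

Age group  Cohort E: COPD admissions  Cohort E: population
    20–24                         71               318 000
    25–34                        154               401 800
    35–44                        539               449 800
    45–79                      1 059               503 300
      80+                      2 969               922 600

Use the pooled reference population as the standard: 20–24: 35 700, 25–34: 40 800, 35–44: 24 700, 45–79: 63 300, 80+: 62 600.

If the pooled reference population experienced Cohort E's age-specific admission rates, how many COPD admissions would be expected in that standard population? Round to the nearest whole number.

388

Age-specific rates per 10 000 for Cohort E: 2.23, 3.83, 11.98, 21.04, 32.18.
Expected COPD admissions = Σ (standard pop × age-specific rate ÷ 10 000)
= 35 700×2.23/10 000 + 40 800×3.83/10 000 + 24 700×11.98/10 000 + 63 300×21.04/10 000 + 62 600×32.18/10 000
= 7.97 + 15.64 + 29.60 + 133.19 + 201.45 = 387.85.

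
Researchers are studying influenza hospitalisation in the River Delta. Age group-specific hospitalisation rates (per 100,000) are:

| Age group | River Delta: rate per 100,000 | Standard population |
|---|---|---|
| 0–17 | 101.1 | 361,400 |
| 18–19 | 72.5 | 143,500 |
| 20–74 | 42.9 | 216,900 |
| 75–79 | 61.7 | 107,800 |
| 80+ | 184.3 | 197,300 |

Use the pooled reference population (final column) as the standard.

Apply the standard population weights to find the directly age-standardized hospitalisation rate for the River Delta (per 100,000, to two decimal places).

96.66

Standard total = 1,026,900; weights = 0.3519, 0.1397, 0.2112, 0.1050, 0.1921.
Standardized rate: 0.3519×101.1 + 0.1397×72.5 + 0.2112×42.9 + 0.1050×61.7 + 0.1921×184.3 = 96.6598 per 100,000.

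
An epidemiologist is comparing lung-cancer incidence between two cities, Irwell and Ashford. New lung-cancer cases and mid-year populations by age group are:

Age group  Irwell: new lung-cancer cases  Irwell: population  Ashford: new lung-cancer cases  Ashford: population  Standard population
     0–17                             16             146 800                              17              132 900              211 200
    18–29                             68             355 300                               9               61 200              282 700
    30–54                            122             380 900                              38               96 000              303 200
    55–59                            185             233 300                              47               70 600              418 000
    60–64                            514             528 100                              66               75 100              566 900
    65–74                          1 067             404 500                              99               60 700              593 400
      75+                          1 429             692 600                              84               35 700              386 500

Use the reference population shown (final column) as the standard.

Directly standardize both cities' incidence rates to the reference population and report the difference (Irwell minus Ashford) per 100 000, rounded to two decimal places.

20.92

Age-specific rates per 100 000 for Irwell: 10.90, 19.14, 32.03, 79.30, 97.33, 263.78, 206.32.
For Ashford: 12.79, 14.71, 39.58, 66.57, 87.88, 163.10, 235.29.
Standard total = 2 761 900; weights = 0.0765, 0.1024, 0.1098, 0.1513, 0.2053, 0.2149, 0.1399.
Irwell: 0.0765×10.90 + 0.1024×19.14 + 0.1098×32.03 + 0.1513×79.30 + 0.2053×97.33 + 0.2149×263.78 + 0.1399×206.32 = 123.8347 per 100 000.
Ashford: 0.0765×12.79 + 0.1024×14.71 + 0.1098×39.58 + 0.1513×66.57 + 0.2053×87.88 + 0.2149×163.10 + 0.1399×235.29 = 102.9116 per 100 000.
Difference = 123.8347 − 102.9116 = 20.9231.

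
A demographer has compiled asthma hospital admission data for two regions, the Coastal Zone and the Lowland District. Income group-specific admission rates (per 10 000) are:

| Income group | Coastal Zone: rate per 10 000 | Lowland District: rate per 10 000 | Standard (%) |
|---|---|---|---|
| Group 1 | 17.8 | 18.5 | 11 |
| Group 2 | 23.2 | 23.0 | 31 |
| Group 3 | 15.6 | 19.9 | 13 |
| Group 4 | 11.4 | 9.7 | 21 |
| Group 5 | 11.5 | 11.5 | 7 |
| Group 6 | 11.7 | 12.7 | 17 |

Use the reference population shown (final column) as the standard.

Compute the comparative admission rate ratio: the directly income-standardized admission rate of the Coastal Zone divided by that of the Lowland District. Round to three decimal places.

Standard weights: 0.11, 0.31, 0.13, 0.21, 0.07, 0.17.
The Coastal Zone: 0.1100×17.8 + 0.3100×23.2 + 0.1300×15.6 + 0.2100×11.4 + 0.0700×11.5 + 0.1700×11.7 = 16.3660 per 10 000.
The Lowland District: 0.1100×18.5 + 0.3100×23.0 + 0.1300×19.9 + 0.2100×9.7 + 0.0700×11.5 + 0.1700×12.7 = 16.7530 per 10 000.
Ratio = 16.3660 ÷ 16.7530 = 0.97690.

0.977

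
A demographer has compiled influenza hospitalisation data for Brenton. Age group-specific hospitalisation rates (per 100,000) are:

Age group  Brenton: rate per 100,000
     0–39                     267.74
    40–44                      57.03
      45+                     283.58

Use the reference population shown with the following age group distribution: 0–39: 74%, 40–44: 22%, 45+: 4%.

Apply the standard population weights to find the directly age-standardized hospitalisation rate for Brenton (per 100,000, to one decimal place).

222.0

Standard weights: 0.74, 0.22, 0.04.
Standardized rate: 0.7400×267.74 + 0.2200×57.03 + 0.0400×283.58 = 222.0174 per 100,000.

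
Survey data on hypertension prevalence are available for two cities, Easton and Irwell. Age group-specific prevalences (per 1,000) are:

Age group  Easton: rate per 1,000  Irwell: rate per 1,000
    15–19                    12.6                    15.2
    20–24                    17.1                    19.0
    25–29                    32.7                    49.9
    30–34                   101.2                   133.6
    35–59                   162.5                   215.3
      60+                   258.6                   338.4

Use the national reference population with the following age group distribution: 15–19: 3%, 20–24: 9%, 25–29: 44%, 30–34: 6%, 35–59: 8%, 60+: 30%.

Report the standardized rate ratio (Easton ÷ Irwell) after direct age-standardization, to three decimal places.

Standard weights: 0.03, 0.09, 0.44, 0.06, 0.08, 0.30.
Easton: 0.0300×12.6 + 0.0900×17.1 + 0.4400×32.7 + 0.0600×101.2 + 0.0800×162.5 + 0.3000×258.6 = 112.9570 per 1,000.
Irwell: 0.0300×15.2 + 0.0900×19.0 + 0.4400×49.9 + 0.0600×133.6 + 0.0800×215.3 + 0.3000×338.4 = 150.8820 per 1,000.
Ratio = 112.9570 ÷ 150.8820 = 0.74864.

0.749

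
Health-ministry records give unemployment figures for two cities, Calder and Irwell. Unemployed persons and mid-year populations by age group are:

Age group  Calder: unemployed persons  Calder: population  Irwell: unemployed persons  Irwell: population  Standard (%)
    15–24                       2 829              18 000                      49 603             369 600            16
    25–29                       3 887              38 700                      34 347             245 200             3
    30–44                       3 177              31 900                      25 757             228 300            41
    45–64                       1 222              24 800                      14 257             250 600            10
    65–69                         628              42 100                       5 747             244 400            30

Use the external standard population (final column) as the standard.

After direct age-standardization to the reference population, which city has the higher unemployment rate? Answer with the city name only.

Irwell

Age-specific rates per 1 000 for Calder: 157.167, 100.439, 99.592, 49.274, 14.917.
For Irwell: 134.207, 140.077, 112.821, 56.891, 23.515.
Standard weights: 0.16, 0.03, 0.41, 0.10, 0.30.
Calder: 0.1600×157.167 + 0.0300×100.439 + 0.4100×99.592 + 0.1000×49.274 + 0.3000×14.917 = 78.3952 per 1 000.
Irwell: 0.1600×134.207 + 0.0300×140.077 + 0.4100×112.821 + 0.1000×56.891 + 0.3000×23.515 = 84.6756 per 1 000.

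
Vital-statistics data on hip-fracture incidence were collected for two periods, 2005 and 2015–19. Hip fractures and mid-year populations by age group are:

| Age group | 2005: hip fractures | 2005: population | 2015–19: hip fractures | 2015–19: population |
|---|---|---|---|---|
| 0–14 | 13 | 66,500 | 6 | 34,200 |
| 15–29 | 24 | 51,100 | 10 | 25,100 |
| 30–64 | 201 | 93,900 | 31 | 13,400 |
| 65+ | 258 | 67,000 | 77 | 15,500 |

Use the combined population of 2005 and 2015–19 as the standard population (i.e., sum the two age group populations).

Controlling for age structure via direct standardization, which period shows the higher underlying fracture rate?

Age-specific rates per 100,000 for 2005: 19.55, 46.97, 214.06, 385.07.
For 2015–19: 17.54, 39.84, 231.34, 496.77.
Combined standard total = 366,700; weights = 0.2746, 0.2078, 0.2926, 0.2250.
2005: 0.2746×19.55 + 0.2078×46.97 + 0.2926×214.06 + 0.2250×385.07 = 164.3972 per 100,000.
2015–19: 0.2746×17.54 + 0.2078×39.84 + 0.2926×231.34 + 0.2250×496.77 = 192.5539 per 100,000.
The crude rates (178.10 vs 140.59) would put 2005 higher, but that reflects its age composition; once standardized to a common age structure, 2015–19 has the higher underlying rate.

2015–19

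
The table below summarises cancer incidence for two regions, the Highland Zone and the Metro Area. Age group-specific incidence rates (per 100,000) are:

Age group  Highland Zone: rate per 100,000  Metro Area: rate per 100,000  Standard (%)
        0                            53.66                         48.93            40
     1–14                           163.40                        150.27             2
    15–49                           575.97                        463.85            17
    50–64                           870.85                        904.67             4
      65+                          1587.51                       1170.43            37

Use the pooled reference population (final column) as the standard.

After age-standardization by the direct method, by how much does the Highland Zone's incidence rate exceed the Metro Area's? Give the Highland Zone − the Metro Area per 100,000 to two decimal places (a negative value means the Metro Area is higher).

174.18

Standard weights: 0.40, 0.02, 0.17, 0.04, 0.37.
The Highland Zone: 0.4000×53.66 + 0.0200×163.40 + 0.1700×575.97 + 0.0400×870.85 + 0.3700×1587.51 = 744.8596 per 100,000.
The Metro Area: 0.4000×48.93 + 0.0200×150.27 + 0.1700×463.85 + 0.0400×904.67 + 0.3700×1170.43 = 570.6778 per 100,000.
Difference = 744.8596 − 570.6778 = 174.1818.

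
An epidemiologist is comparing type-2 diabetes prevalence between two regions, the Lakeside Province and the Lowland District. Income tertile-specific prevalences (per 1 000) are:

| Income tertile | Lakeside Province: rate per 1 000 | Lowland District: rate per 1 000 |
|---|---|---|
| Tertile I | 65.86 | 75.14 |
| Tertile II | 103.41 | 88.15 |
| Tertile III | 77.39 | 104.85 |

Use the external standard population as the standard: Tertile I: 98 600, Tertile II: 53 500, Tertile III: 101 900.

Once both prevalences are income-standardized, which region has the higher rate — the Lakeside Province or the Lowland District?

Lowland District

Standard total = 254 000; weights = 0.3882, 0.2106, 0.4012.
The Lakeside Province: 0.3882×65.86 + 0.2106×103.41 + 0.4012×77.39 = 78.3948 per 1 000.
The Lowland District: 0.3882×75.14 + 0.2106×88.15 + 0.4012×104.85 = 89.7994 per 1 000.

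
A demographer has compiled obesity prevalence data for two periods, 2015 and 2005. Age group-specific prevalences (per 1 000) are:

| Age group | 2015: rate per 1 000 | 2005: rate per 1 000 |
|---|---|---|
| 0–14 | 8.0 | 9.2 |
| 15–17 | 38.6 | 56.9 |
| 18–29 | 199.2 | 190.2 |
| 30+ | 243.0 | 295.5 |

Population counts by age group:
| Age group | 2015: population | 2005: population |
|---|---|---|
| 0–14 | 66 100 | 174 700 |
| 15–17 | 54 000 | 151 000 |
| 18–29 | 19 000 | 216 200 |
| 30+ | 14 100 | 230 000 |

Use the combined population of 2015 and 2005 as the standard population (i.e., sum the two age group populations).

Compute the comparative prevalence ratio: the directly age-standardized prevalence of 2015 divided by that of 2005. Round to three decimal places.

0.887

Combined standard total = 925 100; weights = 0.2603, 0.2216, 0.2542, 0.2639.
2015: 0.2603×8.0 + 0.2216×38.6 + 0.2542×199.2 + 0.2639×243.0 = 125.4000 per 1 000.
2005: 0.2603×9.2 + 0.2216×56.9 + 0.2542×190.2 + 0.2639×295.5 = 141.3322 per 1 000.
Ratio = 125.4000 ÷ 141.3322 = 0.88727.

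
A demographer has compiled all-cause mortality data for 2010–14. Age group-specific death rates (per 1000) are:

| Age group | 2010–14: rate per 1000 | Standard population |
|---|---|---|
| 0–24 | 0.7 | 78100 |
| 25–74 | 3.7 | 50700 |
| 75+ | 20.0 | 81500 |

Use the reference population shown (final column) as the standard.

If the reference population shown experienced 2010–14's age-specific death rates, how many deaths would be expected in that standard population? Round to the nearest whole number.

Expected deaths = Σ (standard pop × age-specific rate ÷ 1000)
= 78100×0.7/1000 + 50700×3.7/1000 + 81500×20.0/1000
= 54.67 + 187.59 + 1630.00 = 1872.26.

1872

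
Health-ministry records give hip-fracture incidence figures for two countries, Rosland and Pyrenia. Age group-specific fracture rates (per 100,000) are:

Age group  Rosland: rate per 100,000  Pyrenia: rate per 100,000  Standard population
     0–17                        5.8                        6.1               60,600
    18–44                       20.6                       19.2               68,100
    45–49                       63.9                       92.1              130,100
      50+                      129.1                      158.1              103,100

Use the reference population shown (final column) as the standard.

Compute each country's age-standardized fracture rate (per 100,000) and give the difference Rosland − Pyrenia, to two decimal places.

-18.19

Standard total = 361,900; weights = 0.1674, 0.1882, 0.3595, 0.2849.
Rosland: 0.1674×5.8 + 0.1882×20.6 + 0.3595×63.9 + 0.2849×129.1 = 64.5978 per 100,000.
Pyrenia: 0.1674×6.1 + 0.1882×19.2 + 0.3595×92.1 + 0.2849×158.1 = 82.7839 per 100,000.
Difference = 64.5978 − 82.7839 = -18.1861.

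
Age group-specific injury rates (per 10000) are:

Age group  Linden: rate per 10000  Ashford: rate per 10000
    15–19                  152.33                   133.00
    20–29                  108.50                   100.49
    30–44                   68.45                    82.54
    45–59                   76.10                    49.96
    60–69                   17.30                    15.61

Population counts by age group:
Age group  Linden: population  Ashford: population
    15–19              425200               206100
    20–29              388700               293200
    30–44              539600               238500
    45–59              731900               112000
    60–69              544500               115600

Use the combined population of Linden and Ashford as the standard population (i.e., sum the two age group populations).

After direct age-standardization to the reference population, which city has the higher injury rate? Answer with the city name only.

Linden

Combined standard total = 3595300; weights = 0.1756, 0.1897, 0.2164, 0.2347, 0.1836.
Linden: 0.1756×152.33 + 0.1897×108.50 + 0.2164×68.45 + 0.2347×76.10 + 0.1836×17.30 = 83.1790 per 10000.
Ashford: 0.1756×133.00 + 0.1897×100.49 + 0.2164×82.54 + 0.2347×49.96 + 0.1836×15.61 = 74.8691 per 10000.
The crude rates (79.47 vs 86.97) would put Ashford higher, but that reflects its age composition; once standardized to a common age structure, Linden has the higher underlying rate.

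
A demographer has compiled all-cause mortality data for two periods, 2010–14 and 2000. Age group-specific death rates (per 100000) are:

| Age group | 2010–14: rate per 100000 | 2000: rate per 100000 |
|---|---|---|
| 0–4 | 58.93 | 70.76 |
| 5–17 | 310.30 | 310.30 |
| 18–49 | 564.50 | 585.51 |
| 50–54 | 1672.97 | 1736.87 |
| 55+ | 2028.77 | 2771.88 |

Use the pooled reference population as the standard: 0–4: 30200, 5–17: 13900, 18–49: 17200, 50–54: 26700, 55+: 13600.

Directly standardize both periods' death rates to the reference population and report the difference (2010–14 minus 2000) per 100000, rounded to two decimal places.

Standard total = 101600; weights = 0.2972, 0.1368, 0.1693, 0.2628, 0.1339.
2010–14: 0.2972×58.93 + 0.1368×310.30 + 0.1693×564.50 + 0.2628×1672.97 + 0.1339×2028.77 = 866.7503 per 100000.
2000: 0.2972×70.76 + 0.1368×310.30 + 0.1693×585.51 + 0.2628×1736.87 + 0.1339×2771.88 = 990.0875 per 100000.
Difference = 866.7503 − 990.0875 = -123.3372.

-123.34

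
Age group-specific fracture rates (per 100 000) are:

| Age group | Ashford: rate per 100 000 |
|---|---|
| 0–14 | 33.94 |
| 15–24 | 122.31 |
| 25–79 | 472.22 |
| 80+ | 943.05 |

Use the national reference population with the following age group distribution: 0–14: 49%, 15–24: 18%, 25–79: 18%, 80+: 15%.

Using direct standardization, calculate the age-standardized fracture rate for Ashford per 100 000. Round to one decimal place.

Standard weights: 0.49, 0.18, 0.18, 0.15.
Standardized rate: 0.4900×33.94 + 0.1800×122.31 + 0.1800×472.22 + 0.1500×943.05 = 265.1035 per 100 000.

265.1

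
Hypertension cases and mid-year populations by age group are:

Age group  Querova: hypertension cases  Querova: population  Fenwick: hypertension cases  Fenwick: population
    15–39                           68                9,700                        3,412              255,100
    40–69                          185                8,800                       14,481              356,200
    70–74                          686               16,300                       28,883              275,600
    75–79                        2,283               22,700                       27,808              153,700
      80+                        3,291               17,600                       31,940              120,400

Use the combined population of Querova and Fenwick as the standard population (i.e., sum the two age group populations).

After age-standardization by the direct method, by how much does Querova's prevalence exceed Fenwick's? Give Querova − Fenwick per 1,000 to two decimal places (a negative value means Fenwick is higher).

-42.18

Age-specific rates per 1,000 for Querova: 7.010, 21.023, 42.086, 100.573, 186.989.
For Fenwick: 13.375, 40.654, 104.800, 180.924, 265.282.
Combined standard total = 1,236,100; weights = 0.2142, 0.2953, 0.2361, 0.1427, 0.1116.
Querova: 0.2142×7.010 + 0.2953×21.023 + 0.2361×42.086 + 0.1427×100.573 + 0.1116×186.989 = 52.8759 per 1,000.
Fenwick: 0.2142×13.375 + 0.2953×40.654 + 0.2361×104.800 + 0.1427×180.924 + 0.1116×265.282 = 95.0535 per 1,000.
Difference = 52.8759 − 95.0535 = -42.1776.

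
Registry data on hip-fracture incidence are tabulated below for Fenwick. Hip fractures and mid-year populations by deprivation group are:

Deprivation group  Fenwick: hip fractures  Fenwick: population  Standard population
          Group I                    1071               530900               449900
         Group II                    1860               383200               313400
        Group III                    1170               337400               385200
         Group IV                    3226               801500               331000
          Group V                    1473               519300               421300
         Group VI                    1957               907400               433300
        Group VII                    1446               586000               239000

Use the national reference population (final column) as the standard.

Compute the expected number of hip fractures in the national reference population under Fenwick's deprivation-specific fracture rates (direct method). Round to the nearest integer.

Deprivation-specific rates per 100000 for Fenwick: 201.73, 485.39, 346.77, 402.50, 283.65, 215.67, 246.76.
Expected hip fractures = Σ (standard pop × deprivation-specific rate ÷ 100000)
= 449900×201.73/100000 + 313400×485.39/100000 + 385200×346.77/100000 + 331000×402.50/100000 + 421300×283.65/100000 + 433300×215.67/100000 + 239000×246.76/100000
= 907.60 + 1521.20 + 1335.76 + 1332.26 + 1195.02 + 934.50 + 589.75 = 7816.09.

7816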